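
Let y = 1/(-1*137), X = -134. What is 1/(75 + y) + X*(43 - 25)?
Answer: -24780751/10274 ≈ -2412.0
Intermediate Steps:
y = -1/137 (y = 1/(-137) = -1/137 ≈ -0.0072993)
1/(75 + y) + X*(43 - 25) = 1/(75 - 1/137) - 134*(43 - 25) = 1/(10274/137) - 134*18 = 137/10274 - 2412 = -24780751/10274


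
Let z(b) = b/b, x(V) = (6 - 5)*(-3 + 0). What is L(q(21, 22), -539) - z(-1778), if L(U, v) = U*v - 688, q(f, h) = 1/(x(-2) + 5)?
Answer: -1917/2 ≈ -958.50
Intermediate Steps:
x(V) = -3 (x(V) = 1*(-3) = -3)
q(f, h) = 1/2 (q(f, h) = 1/(-3 + 5) = 1/2)
z(b) = 1
L(U, v) = -688 + U*v
L(q(21, 22), -539) - z(-1778) = (-688 + (1/2)*(-539)) - 1*1 = (-688 - 539/2) - 1 = -1915/2 - 1 = -1917/2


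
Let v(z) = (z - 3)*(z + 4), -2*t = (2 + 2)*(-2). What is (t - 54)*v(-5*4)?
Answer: -18400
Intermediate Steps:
t = 4 (t = -(2 + 2)*(-2)/2 = -2*(-2) = -½*(-8) = 4)
v(z) = (-3 + z)*(4 + z)
(t - 54)*v(-5*4) = (4 - 54)*(-12 - 5*4 + (-5*4)²) = -50*(-12 - 20 + (-20)²) = -50*(-12 - 20 + 400) = -50*368 = -18400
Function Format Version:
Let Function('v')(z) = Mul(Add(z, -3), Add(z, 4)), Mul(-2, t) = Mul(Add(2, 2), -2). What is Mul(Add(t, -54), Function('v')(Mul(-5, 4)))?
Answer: -18400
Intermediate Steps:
t = 4 (t = Mul(Rational(-1, 2), Mul(Add(2, 2), -2)) = Mul(Rational(-1, 2), Mul(4, -2)) = Mul(Rational(-1, 2), -8) = 4)
Function('v')(z) = Mul(Add(-3, z), Add(4, z))
Mul(Add(t, -54), Function('v')(Mul(-5, 4))) = Mul(Add(4, -54), Add(-12, Mul(-5, 4), Pow(Mul(-5, 4), 2))) = Mul(-50, Add(-12, -20, Pow(-20, 2))) = Mul(-50, Add(-12, -20, 400)) = Mul(-50, 368) = -18400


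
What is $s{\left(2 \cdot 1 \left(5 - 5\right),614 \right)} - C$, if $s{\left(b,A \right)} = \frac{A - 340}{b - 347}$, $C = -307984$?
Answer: $\frac{106870174}{347} \approx 3.0798 \cdot 10^{5}$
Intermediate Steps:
$s{\left(b,A \right)} = \frac{-340 + A}{-347 + b}$
$s{\left(2 \cdot 1 \left(5 - 5\right),614 \right)} - C = \frac{-340 + 614}{-347 + 2 \cdot 1 \left(5 - 5\right)} - -307984 = \frac{1}{-347 + 2 \left(5 - 5\right)} 274 + 307984 = \frac{1}{-347 + 2 \cdot 0} \cdot 274 + 307984 = \frac{1}{-347 + 0} \cdot 274 + 307984 = \frac{1}{-347} \cdot 274 + 307984 = \left(- \frac{1}{347}\right) 274 + 307984 = - \frac{274}{347} + 307984 = \frac{106870174}{347}$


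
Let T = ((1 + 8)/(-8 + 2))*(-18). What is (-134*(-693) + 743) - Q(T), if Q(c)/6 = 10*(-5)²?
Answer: 92105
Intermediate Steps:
T = 27 (T = (9/(-6))*(-18) = (9*(-⅙))*(-18) = -3/2*(-18) = 27)
Q(c) = 1500 (Q(c) = 6*(10*(-5)²) = 6*(10*25) = 6*250 = 1500)
(-134*(-693) + 743) - Q(T) = (-134*(-693) + 743) - 1*1500 = (92862 + 743) - 1500 = 93605 - 1500 = 92105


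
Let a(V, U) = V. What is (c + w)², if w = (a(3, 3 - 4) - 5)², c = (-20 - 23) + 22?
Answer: 289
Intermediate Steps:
c = -21 (c = -43 + 22 = -21)
w = 4 (w = (3 - 5)² = (-2)² = 4)
(c + w)² = (-21 + 4)² = (-17)² = 289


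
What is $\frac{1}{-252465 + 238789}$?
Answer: $- \frac{1}{13676} \approx -7.3121 \cdot 10^{-5}$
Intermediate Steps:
$\frac{1}{-252465 + 238789} = \frac{1}{-13676} = - \frac{1}{13676}$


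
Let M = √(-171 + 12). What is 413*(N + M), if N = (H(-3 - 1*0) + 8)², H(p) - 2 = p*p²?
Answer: 119357 + 413*I*√159 ≈ 1.1936e+5 + 5207.7*I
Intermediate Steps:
H(p) = 2 + p³ (H(p) = 2 + p*p² = 2 + p³)
M = I*√159 (M = √(-159) = I*√159 ≈ 12.61*I)
N = 289 (N = ((2 + (-3 - 1*0)³) + 8)² = ((2 + (-3 + 0)³) + 8)² = ((2 + (-3)³) + 8)² = ((2 - 27) + 8)² = (-25 + 8)² = (-17)² = 289)
413*(N + M) = 413*(289 + I*√159) = 119357 + 413*I*√159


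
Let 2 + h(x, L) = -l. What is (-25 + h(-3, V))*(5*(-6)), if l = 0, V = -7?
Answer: 810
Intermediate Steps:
h(x, L) = -2 (h(x, L) = -2 - 1*0 = -2 + 0 = -2)
(-25 + h(-3, V))*(5*(-6)) = (-25 - 2)*(5*(-6)) = -27*(-30) = 810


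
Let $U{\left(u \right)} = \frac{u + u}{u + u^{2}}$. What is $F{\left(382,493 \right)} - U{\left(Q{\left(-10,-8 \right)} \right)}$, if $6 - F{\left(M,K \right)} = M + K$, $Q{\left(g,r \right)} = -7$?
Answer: $- \frac{2606}{3} \approx -868.67$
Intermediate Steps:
$F{\left(M,K \right)} = 6 - K - M$ ($F{\left(M,K \right)} = 6 - \left(M + K\right) = 6 - \left(K + M\right) = 6 - K - M$)
$U{\left(u \right)} = \frac{2 u}{u + u^{2}}$
$F{\left(382,493 \right)} - U{\left(Q{\left(-10,-8 \right)} \right)} = \left(6 - 493 - 382\right) - \frac{2}{1 - 7} = \left(6 - 493 - 382\right) - \frac{2}{-6} = -869 - 2 \left(- \frac{1}{6}\right) = -869 - - \frac{1}{3} = -869 + \frac{1}{3} = - \frac{2606}{3}$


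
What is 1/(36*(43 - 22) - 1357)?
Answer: -1/601 ≈ -0.0016639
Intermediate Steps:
1/(36*(43 - 22) - 1357) = 1/(36*21 - 1357) = 1/(756 - 1357) = 1/(-601) = -1/601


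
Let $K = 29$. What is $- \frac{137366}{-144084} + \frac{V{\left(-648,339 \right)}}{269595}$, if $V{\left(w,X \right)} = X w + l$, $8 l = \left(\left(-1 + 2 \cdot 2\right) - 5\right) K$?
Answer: $\frac{1793640571}{12948108660} \approx 0.13853$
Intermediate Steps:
$l = - \frac{29}{4}$ ($l = \frac{\left(\left(-1 + 2 \cdot 2\right) - 5\right) 29}{8} = \frac{\left(\left(-1 + 4\right) - 5\right) 29}{8} = \frac{\left(3 - 5\right) 29}{8} = \frac{\left(-2\right) 29}{8} = \frac{1}{8} \left(-58\right) = - \frac{29}{4} \approx -7.25$)
$V{\left(w,X \right)} = - \frac{29}{4} + X w$ ($V{\left(w,X \right)} = X w - \frac{29}{4} = - \frac{29}{4} + X w$)
$- \frac{137366}{-144084} + \frac{V{\left(-648,339 \right)}}{269595} = - \frac{137366}{-144084} + \frac{- \frac{29}{4} + 339 \left(-648\right)}{269595} = \left(-137366\right) \left(- \frac{1}{144084}\right) + \left(- \frac{29}{4} - 219672\right) \frac{1}{269595} = \frac{68683}{72042} - \frac{878717}{1078380} = \frac{1793640571}{12948108660}$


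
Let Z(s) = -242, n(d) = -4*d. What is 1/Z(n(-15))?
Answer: -1/242 ≈ -0.0041322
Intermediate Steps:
1/Z(n(-15)) = 1/(-242) = -1/242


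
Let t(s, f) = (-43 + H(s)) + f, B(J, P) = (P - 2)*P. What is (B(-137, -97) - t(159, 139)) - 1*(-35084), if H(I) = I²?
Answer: 19310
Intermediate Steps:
B(J, P) = P*(-2 + P) (B(J, P) = (-2 + P)*P = P*(-2 + P))
t(s, f) = -43 + f + s² (t(s, f) = (-43 + s²) + f = -43 + f + s²)
(B(-137, -97) - t(159, 139)) - 1*(-35084) = (-97*(-2 - 97) - (-43 + 139 + 159²)) - 1*(-35084) = (-97*(-99) - (-43 + 139 + 25281)) + 35084 = (9603 - 1*25377) + 35084 = (9603 - 25377) + 35084 = -15774 + 35084 = 19310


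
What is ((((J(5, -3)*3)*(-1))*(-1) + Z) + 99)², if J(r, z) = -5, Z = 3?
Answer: 7569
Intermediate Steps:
((((J(5, -3)*3)*(-1))*(-1) + Z) + 99)² = (((-5*3*(-1))*(-1) + 3) + 99)² = ((-15*(-1)*(-1) + 3) + 99)² = ((15*(-1) + 3) + 99)² = ((-15 + 3) + 99)² = (-12 + 99)² = 87² = 7569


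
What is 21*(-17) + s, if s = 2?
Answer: -355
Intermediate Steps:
21*(-17) + s = 21*(-17) + 2 = -357 + 2 = -355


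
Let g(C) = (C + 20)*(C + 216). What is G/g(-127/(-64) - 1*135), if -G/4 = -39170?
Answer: -641761280/38414463 ≈ -16.706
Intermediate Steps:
g(C) = (20 + C)*(216 + C)
G = 156680 (G = -4*(-39170) = 156680)
G/g(-127/(-64) - 1*135) = 156680/(4320 + (-127/(-64) - 1*135)² + 236*(-127/(-64) - 1*135)) = 156680/(4320 + (-127*(-1/64) - 135)² + 236*(-127*(-1/64) - 135)) = 156680/(4320 + (127/64 - 135)² + 236*(127/64 - 135)) = 156680/(4320 + (-8513/64)² + 236*(-8513/64)) = 156680/(4320 + 72471169/4096 - 502267/16) = 156680/(-38414463/4096) = 156680*(-4096/38414463) = -641761280/38414463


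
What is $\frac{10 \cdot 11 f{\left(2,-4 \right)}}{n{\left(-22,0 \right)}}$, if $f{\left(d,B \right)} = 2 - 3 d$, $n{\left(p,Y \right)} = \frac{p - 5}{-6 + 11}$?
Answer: $\frac{2200}{27} \approx 81.481$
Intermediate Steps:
$n{\left(p,Y \right)} = -1 + \frac{p}{5}$ ($n{\left(p,Y \right)} = \frac{-5 + p}{5} = \left(-5 + p\right) \frac{1}{5} = -1 + \frac{p}{5}$)
$\frac{10 \cdot 11 f{\left(2,-4 \right)}}{n{\left(-22,0 \right)}} = \frac{10 \cdot 11 \left(2 - 6\right)}{-1 + \frac{1}{5} \left(-22\right)} = \frac{110 \left(2 - 6\right)}{-1 - \frac{22}{5}} = \frac{110 \left(-4\right)}{- \frac{27}{5}} = \left(-440\right) \left(- \frac{5}{27}\right) = \frac{2200}{27}$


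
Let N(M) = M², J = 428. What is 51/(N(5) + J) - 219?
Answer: -33052/151 ≈ -218.89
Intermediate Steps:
51/(N(5) + J) - 219 = 51/(5² + 428) - 219 = 51/(25 + 428) - 219 = 51/453 - 219 = (1/453)*51 - 219 = 17/151 - 219 = -33052/151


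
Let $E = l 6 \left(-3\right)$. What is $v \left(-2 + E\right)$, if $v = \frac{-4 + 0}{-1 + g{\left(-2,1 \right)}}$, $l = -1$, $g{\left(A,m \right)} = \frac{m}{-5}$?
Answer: $\frac{160}{3} \approx 53.333$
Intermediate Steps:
$g{\left(A,m \right)} = - \frac{m}{5}$ ($g{\left(A,m \right)} = m \left(- \frac{1}{5}\right) = - \frac{m}{5}$)
$v = \frac{10}{3}$ ($v = \frac{-4 + 0}{-1 - \frac{1}{5}} = - \frac{4}{-1 - \frac{1}{5}} = - \frac{4}{- \frac{6}{5}} = \left(-4\right) \left(- \frac{5}{6}\right) = \frac{10}{3} \approx 3.3333$)
$E = 18$ ($E = \left(-1\right) 6 \left(-3\right) = \left(-6\right) \left(-3\right) = 18$)
$v \left(-2 + E\right) = \frac{10 \left(-2 + 18\right)}{3} = \frac{10}{3} \cdot 16 = \frac{160}{3}$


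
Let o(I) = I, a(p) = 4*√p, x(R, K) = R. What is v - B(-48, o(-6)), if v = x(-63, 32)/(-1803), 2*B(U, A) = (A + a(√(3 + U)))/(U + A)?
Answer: -223/10818 + (-5)^(¼)*√3/27 ≈ 0.047217 + 0.06783*I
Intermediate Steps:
B(U, A) = (A + 4*(3 + U)^(¼))/(2*(A + U)) (B(U, A) = ((A + 4*√(√(3 + U)))/(U + A))/2 = ((A + 4*(3 + U)^(¼))/(A + U))/2 = (A + 4*(3 + U)^(¼))/(2*(A + U)))
v = 21/601 (v = -63/(-1803) = -63*(-1/1803) = 21/601 ≈ 0.034942)
v - B(-48, o(-6)) = 21/601 - ((½)*(-6) + 2*(3 - 48)^(¼))/(-6 - 48) = 21/601 - (-3 + 2*(-45)^(¼))/(-54) = 21/601 - (-1)*(-3 + 2*((-5)^(¼)*√3))/54 = 21/601 - (-1)*(-3 + 2*(-5)^(¼)*√3)/54 = 21/601 - (1/18 - (-5)^(¼)*√3/27) = 21/601 + (-1/18 + (-5)^(¼)*√3/27) = -223/10818 + (-5)^(¼)*√3/27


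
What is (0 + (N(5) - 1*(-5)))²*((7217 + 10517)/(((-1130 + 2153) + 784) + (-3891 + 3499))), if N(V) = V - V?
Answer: 88670/283 ≈ 313.32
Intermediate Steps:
N(V) = 0
(0 + (N(5) - 1*(-5)))²*((7217 + 10517)/(((-1130 + 2153) + 784) + (-3891 + 3499))) = (0 + (0 - 1*(-5)))²*((7217 + 10517)/(((-1130 + 2153) + 784) + (-3891 + 3499))) = (0 + (0 + 5))²*(17734/((1023 + 784) - 392)) = (0 + 5)²*(17734/(1807 - 392)) = 5²*(17734/1415) = 25*(17734*(1/1415)) = 25*(17734/1415) = 88670/283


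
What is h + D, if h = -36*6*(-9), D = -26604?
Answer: -24660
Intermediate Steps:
h = 1944 (h = -216*(-9) = 1944)
h + D = 1944 - 26604 = -24660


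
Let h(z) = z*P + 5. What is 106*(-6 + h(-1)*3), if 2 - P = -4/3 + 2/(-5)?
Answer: -1166/5 ≈ -233.20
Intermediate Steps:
P = 56/15 (P = 2 - (-4/3 + 2/(-5)) = 2 - (-4*⅓ + 2*(-⅕)) = 2 - (-4/3 - ⅖) = 2 - 1*(-26/15) = 2 + 26/15 = 56/15 ≈ 3.7333)
h(z) = 5 + 56*z/15 (h(z) = z*(56/15) + 5 = 56*z/15 + 5 = 5 + 56*z/15)
106*(-6 + h(-1)*3) = 106*(-6 + (5 + (56/15)*(-1))*3) = 106*(-6 + (5 - 56/15)*3) = 106*(-6 + (19/15)*3) = 106*(-6 + 19/5) = 106*(-11/5) = -1166/5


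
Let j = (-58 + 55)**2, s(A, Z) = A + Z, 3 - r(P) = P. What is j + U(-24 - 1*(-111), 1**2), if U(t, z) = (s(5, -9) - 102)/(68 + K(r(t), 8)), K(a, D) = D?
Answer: 289/38 ≈ 7.6053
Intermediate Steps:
r(P) = 3 - P
U(t, z) = -53/38 (U(t, z) = ((5 - 9) - 102)/(68 + 8) = (-4 - 102)/76 = -106*1/76 = -53/38)
j = 9 (j = (-3)**2 = 9)
j + U(-24 - 1*(-111), 1**2) = 9 - 53/38 = 289/38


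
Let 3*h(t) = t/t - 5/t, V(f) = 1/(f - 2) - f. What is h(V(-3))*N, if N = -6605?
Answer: 72655/42 ≈ 1729.9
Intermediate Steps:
V(f) = 1/(-2 + f) - f
h(t) = ⅓ - 5/(3*t) (h(t) = (t/t - 5/t)/3 = (1 - 5/t)/3 = ⅓ - 5/(3*t))
h(V(-3))*N = ((-5 + (1 - 1*(-3)² + 2*(-3))/(-2 - 3))/(3*(((1 - 1*(-3)² + 2*(-3))/(-2 - 3)))))*(-6605) = ((-5 + (1 - 1*9 - 6)/(-5))/(3*(((1 - 1*9 - 6)/(-5)))))*(-6605) = ((-5 - (1 - 9 - 6)/5)/(3*((-(1 - 9 - 6)/5))))*(-6605) = ((-5 - ⅕*(-14))/(3*((-⅕*(-14)))))*(-6605) = ((-5 + 14/5)/(3*(14/5)))*(-6605) = ((⅓)*(5/14)*(-11/5))*(-6605) = -11/42*(-6605) = 72655/42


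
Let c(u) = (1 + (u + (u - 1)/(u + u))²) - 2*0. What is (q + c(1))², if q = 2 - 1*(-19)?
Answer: 529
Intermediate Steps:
q = 21 (q = 2 + 19 = 21)
c(u) = 1 + (u + (-1 + u)/(2*u))² (c(u) = (1 + (u + (-1 + u)/((2*u)))²) + 0 = (1 + (u + (-1 + u)*(1/(2*u)))²) + 0 = (1 + (u + (-1 + u)/(2*u))²) + 0 = 1 + (u + (-1 + u)/(2*u))²)
(q + c(1))² = (21 + (1 + (¼)*(-1 + 1 + 2*1²)²/1²))² = (21 + (1 + (¼)*1*(-1 + 1 + 2*1)²))² = (21 + (1 + (¼)*1*(-1 + 1 + 2)²))² = (21 + (1 + (¼)*1*2²))² = (21 + (1 + (¼)*1*4))² = (21 + (1 + 1))² = (21 + 2)² = 23² = 529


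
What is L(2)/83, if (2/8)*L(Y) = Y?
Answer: 8/83 ≈ 0.096385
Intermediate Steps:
L(Y) = 4*Y
L(2)/83 = (4*2)/83 = 8*(1/83) = 8/83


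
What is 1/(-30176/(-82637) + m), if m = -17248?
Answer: -82637/1425292800 ≈ -5.7979e-5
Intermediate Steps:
1/(-30176/(-82637) + m) = 1/(-30176/(-82637) - 17248) = 1/(-30176*(-1/82637) - 17248) = 1/(30176/82637 - 17248) = 1/(-1425292800/82637) = -82637/1425292800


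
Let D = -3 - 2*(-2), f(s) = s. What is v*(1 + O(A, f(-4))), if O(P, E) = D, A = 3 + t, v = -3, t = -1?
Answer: -6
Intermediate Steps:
A = 2 (A = 3 - 1 = 2)
D = 1 (D = -3 + 4 = 1)
O(P, E) = 1
v*(1 + O(A, f(-4))) = -3*(1 + 1) = -3*2 = -6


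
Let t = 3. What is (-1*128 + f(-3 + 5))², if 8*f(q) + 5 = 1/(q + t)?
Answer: 413449/25 ≈ 16538.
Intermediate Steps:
f(q) = -5/8 + 1/(8*(3 + q)) (f(q) = -5/8 + 1/(8*(q + 3)) = -5/8 + 1/(8*(3 + q)))
(-1*128 + f(-3 + 5))² = (-1*128 + (-14 - 5*(-3 + 5))/(8*(3 + (-3 + 5))))² = (-128 + (-14 - 5*2)/(8*(3 + 2)))² = (-128 + (⅛)*(-14 - 10)/5)² = (-128 + (⅛)*(⅕)*(-24))² = (-128 - ⅗)² = (-643/5)² = 413449/25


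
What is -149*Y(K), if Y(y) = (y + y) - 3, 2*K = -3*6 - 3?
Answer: 3576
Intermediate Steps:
K = -21/2 (K = (-3*6 - 3)/2 = (-18 - 3)/2 = (½)*(-21) = -21/2 ≈ -10.500)
Y(y) = -3 + 2*y (Y(y) = 2*y - 3 = -3 + 2*y)
-149*Y(K) = -149*(-3 + 2*(-21/2)) = -149*(-3 - 21) = -149*(-24) = 3576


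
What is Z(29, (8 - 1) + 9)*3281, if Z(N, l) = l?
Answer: 52496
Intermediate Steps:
Z(29, (8 - 1) + 9)*3281 = ((8 - 1) + 9)*3281 = (7 + 9)*3281 = 16*3281 = 52496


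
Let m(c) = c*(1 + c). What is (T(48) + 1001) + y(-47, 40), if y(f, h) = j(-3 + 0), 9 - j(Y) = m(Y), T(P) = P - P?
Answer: 1004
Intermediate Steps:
T(P) = 0
j(Y) = 9 - Y*(1 + Y)
y(f, h) = 3 (y(f, h) = 9 - (-3 + 0)*(1 + (-3 + 0)) = 9 - 1*(-3)*(1 - 3) = 9 - 1*(-3)*(-2) = 9 - 6 = 3)
(T(48) + 1001) + y(-47, 40) = (0 + 1001) + 3 = 1001 + 3 = 1004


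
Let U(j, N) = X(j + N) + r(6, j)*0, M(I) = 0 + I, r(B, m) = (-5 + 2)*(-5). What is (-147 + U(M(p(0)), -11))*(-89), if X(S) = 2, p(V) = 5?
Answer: 12905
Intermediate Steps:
r(B, m) = 15 (r(B, m) = -3*(-5) = 15)
M(I) = I
U(j, N) = 2 (U(j, N) = 2 + 15*0 = 2 + 0 = 2)
(-147 + U(M(p(0)), -11))*(-89) = (-147 + 2)*(-89) = -145*(-89) = 12905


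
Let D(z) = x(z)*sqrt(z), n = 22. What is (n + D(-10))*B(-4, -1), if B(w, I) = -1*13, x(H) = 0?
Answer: -286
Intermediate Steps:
D(z) = 0 (D(z) = 0*sqrt(z) = 0)
B(w, I) = -13
(n + D(-10))*B(-4, -1) = (22 + 0)*(-13) = 22*(-13) = -286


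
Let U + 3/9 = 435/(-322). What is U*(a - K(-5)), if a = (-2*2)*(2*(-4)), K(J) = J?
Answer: -60199/966 ≈ -62.318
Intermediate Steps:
a = 32 (a = -4*(-8) = 32)
U = -1627/966 (U = -1/3 + 435/(-322) = -1/3 + 435*(-1/322) = -1/3 - 435/322 = -1627/966 ≈ -1.6843)
U*(a - K(-5)) = -1627*(32 - 1*(-5))/966 = -1627*(32 + 5)/966 = -1627/966*37 = -60199/966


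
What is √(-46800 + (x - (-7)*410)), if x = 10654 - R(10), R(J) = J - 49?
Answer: 3*I*√3693 ≈ 182.31*I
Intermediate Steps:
R(J) = -49 + J
x = 10693 (x = 10654 - (-49 + 10) = 10654 - 1*(-39) = 10654 + 39 = 10693)
√(-46800 + (x - (-7)*410)) = √(-46800 + (10693 - (-7)*410)) = √(-46800 + (10693 - 1*(-2870))) = √(-46800 + (10693 + 2870)) = √(-46800 + 13563) = √(-33237) = 3*I*√3693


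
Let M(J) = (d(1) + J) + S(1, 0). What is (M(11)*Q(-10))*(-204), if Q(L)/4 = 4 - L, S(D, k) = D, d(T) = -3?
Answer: -102816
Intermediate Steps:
Q(L) = 16 - 4*L (Q(L) = 4*(4 - L) = 16 - 4*L)
M(J) = -2 + J (M(J) = (-3 + J) + 1 = -2 + J)
(M(11)*Q(-10))*(-204) = ((-2 + 11)*(16 - 4*(-10)))*(-204) = (9*(16 + 40))*(-204) = (9*56)*(-204) = 504*(-204) = -102816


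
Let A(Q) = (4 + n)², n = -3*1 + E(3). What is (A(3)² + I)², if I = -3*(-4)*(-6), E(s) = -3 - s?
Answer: 305809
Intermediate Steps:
n = -9 (n = -3*1 + (-3 - 1*3) = -3 + (-3 - 3) = -3 - 6 = -9)
I = -72 (I = 12*(-6) = -72)
A(Q) = 25 (A(Q) = (4 - 9)² = (-5)² = 25)
(A(3)² + I)² = (25² - 72)² = (625 - 72)² = 553² = 305809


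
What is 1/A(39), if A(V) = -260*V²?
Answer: -1/395460 ≈ -2.5287e-6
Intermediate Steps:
1/A(39) = 1/(-260*39²) = 1/(-260*1521) = 1/(-395460) = -1/395460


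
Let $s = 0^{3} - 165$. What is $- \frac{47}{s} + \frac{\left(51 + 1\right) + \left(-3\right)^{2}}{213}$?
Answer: $\frac{6692}{11715} \approx 0.57123$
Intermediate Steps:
$s = -165$ ($s = 0 - 165 = -165$)
$- \frac{47}{s} + \frac{\left(51 + 1\right) + \left(-3\right)^{2}}{213} = - \frac{47}{-165} + \frac{\left(51 + 1\right) + \left(-3\right)^{2}}{213} = \left(-47\right) \left(- \frac{1}{165}\right) + \left(52 + 9\right) \frac{1}{213} = \frac{47}{165} + 61 \cdot \frac{1}{213} = \frac{47}{165} + \frac{61}{213} = \frac{6692}{11715}$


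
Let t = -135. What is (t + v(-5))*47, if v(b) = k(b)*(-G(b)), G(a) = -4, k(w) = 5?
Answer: -5405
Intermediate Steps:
v(b) = 20 (v(b) = 5*(-1*(-4)) = 5*4 = 20)
(t + v(-5))*47 = (-135 + 20)*47 = -115*47 = -5405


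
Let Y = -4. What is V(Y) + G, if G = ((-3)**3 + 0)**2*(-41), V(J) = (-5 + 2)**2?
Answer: -29880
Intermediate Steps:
V(J) = 9 (V(J) = (-3)**2 = 9)
G = -29889 (G = (-27 + 0)**2*(-41) = (-27)**2*(-41) = 729*(-41) = -29889)
V(Y) + G = 9 - 29889 = -29880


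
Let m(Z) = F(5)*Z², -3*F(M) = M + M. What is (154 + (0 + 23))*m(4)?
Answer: -9440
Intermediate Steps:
F(M) = -2*M/3 (F(M) = -(M + M)/3 = -2*M/3)
m(Z) = -10*Z²/3 (m(Z) = (-⅔*5)*Z² = -10*Z²/3)
(154 + (0 + 23))*m(4) = (154 + (0 + 23))*(-10/3*4²) = (154 + 23)*(-10/3*16) = 177*(-160/3) = -9440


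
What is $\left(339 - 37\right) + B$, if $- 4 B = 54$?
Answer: $\frac{577}{2} \approx 288.5$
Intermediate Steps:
$B = - \frac{27}{2}$ ($B = \left(- \frac{1}{4}\right) 54 = - \frac{27}{2} \approx -13.5$)
$\left(339 - 37\right) + B = \left(339 - 37\right) - \frac{27}{2} = 302 - \frac{27}{2} = \frac{577}{2}$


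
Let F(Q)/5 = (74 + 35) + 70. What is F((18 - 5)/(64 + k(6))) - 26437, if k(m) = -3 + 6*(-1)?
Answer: -25542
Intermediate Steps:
k(m) = -9 (k(m) = -3 - 6 = -9)
F(Q) = 895 (F(Q) = 5*((74 + 35) + 70) = 5*(109 + 70) = 5*179 = 895)
F((18 - 5)/(64 + k(6))) - 26437 = 895 - 26437 = -25542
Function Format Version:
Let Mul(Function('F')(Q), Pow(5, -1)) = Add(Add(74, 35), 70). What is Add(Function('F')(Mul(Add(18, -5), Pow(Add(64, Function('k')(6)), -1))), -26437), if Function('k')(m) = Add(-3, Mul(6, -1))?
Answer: -25542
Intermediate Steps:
Function('k')(m) = -9 (Function('k')(m) = Add(-3, -6) = -9)
Function('F')(Q) = 895 (Function('F')(Q) = Mul(5, Add(Add(74, 35), 70)) = Mul(5, Add(109, 70)) = Mul(5, 179) = 895)
Add(Function('F')(Mul(Add(18, -5), Pow(Add(64, Function('k')(6)), -1))), -26437) = Add(895, -26437) = -25542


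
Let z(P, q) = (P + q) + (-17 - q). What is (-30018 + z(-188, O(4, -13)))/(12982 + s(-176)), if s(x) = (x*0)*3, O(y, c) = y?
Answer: -30223/12982 ≈ -2.3281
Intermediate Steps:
s(x) = 0 (s(x) = 0*3 = 0)
z(P, q) = -17 + P
(-30018 + z(-188, O(4, -13)))/(12982 + s(-176)) = (-30018 + (-17 - 188))/(12982 + 0) = (-30018 - 205)/12982 = -30223*1/12982 = -30223/12982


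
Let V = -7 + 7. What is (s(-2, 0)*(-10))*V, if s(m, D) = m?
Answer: 0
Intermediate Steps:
V = 0
(s(-2, 0)*(-10))*V = -2*(-10)*0 = 20*0 = 0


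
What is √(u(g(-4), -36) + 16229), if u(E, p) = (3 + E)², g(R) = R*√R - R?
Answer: √(16214 - 112*I) ≈ 127.33 - 0.4398*I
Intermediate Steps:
g(R) = R^(3/2) - R
√(u(g(-4), -36) + 16229) = √((3 + ((-4)^(3/2) - 1*(-4)))² + 16229) = √((3 + (-8*I + 4))² + 16229) = √((3 + (4 - 8*I))² + 16229) = √((7 - 8*I)² + 16229) = √(16229 + (7 - 8*I)²)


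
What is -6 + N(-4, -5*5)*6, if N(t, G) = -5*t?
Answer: 114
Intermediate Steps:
-6 + N(-4, -5*5)*6 = -6 - 5*(-4)*6 = -6 + 20*6 = -6 + 120 = 114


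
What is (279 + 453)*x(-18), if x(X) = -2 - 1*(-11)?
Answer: 6588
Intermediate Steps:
x(X) = 9 (x(X) = -2 + 11 = 9)
(279 + 453)*x(-18) = (279 + 453)*9 = 732*9 = 6588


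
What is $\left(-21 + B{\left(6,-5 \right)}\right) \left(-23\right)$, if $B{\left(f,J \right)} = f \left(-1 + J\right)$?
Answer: $1311$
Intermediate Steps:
$\left(-21 + B{\left(6,-5 \right)}\right) \left(-23\right) = \left(-21 + 6 \left(-1 - 5\right)\right) \left(-23\right) = \left(-21 + 6 \left(-6\right)\right) \left(-23\right) = \left(-21 - 36\right) \left(-23\right) = \left(-57\right) \left(-23\right) = 1311$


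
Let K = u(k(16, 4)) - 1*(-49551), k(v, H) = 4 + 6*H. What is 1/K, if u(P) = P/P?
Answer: 1/49552 ≈ 2.0181e-5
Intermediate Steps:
u(P) = 1
K = 49552 (K = 1 - 1*(-49551) = 1 + 49551 = 49552)
1/K = 1/49552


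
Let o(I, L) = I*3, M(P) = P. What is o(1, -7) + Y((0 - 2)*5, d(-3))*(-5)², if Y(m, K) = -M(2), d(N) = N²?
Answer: -47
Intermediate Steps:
o(I, L) = 3*I
Y(m, K) = -2 (Y(m, K) = -1*2 = -2)
o(1, -7) + Y((0 - 2)*5, d(-3))*(-5)² = 3*1 - 2*(-5)² = 3 - 2*25 = 3 - 50 = -47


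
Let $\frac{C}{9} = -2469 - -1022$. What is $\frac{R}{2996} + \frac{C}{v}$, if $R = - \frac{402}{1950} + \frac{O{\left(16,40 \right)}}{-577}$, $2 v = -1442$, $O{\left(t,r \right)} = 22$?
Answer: $\frac{1045230377773}{57867964700} \approx 18.062$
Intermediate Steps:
$C = -13023$ ($C = 9 \left(-2469 - -1022\right) = 9 \left(-2469 + 1022\right) = 9 \left(-1447\right) = -13023$)
$v = -721$ ($v = \frac{1}{2} \left(-1442\right) = -721$)
$R = - \frac{45809}{187525}$ ($R = - \frac{402}{1950} + \frac{22}{-577} = \left(-402\right) \frac{1}{1950} + 22 \left(- \frac{1}{577}\right) = - \frac{67}{325} - \frac{22}{577} = - \frac{45809}{187525} \approx -0.24428$)
$\frac{R}{2996} + \frac{C}{v} = - \frac{45809}{187525 \cdot 2996} - \frac{13023}{-721} = \left(- \frac{45809}{187525}\right) \frac{1}{2996} - - \frac{13023}{721} = - \frac{45809}{561824900} + \frac{13023}{721} = \frac{1045230377773}{57867964700}$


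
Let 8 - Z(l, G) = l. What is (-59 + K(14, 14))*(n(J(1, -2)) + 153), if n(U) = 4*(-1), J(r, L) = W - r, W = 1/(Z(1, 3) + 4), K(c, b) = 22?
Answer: -5513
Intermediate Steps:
Z(l, G) = 8 - l
W = 1/11 (W = 1/((8 - 1*1) + 4) = 1/((8 - 1) + 4) = 1/(7 + 4) = 1/11 ≈ 0.090909)
J(r, L) = 1/11 - r
n(U) = -4
(-59 + K(14, 14))*(n(J(1, -2)) + 153) = (-59 + 22)*(-4 + 153) = -37*149 = -5513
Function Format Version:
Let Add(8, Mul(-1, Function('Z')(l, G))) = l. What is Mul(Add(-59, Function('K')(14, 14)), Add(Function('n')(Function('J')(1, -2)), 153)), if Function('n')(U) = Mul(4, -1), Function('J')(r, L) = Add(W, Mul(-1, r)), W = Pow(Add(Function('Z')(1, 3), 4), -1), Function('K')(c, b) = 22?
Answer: -5513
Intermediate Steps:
Function('Z')(l, G) = Add(8, Mul(-1, l))
W = Rational(1, 11) (W = Pow(Add(Add(8, Mul(-1, 1)), 4), -1) = Pow(Add(Add(8, -1), 4), -1) = Pow(Add(7, 4), -1) = Pow(11, -1) = Rational(1, 11) ≈ 0.090909)
Function('J')(r, L) = Add(Rational(1, 11), Mul(-1, r))
Function('n')(U) = -4
Mul(Add(-59, Function('K')(14, 14)), Add(Function('n')(Function('J')(1, -2)), 153)) = Mul(Add(-59, 22), Add(-4, 153)) = Mul(-37, 149) = -5513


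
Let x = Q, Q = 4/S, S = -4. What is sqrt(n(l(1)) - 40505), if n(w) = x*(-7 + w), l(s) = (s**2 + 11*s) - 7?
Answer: I*sqrt(40503) ≈ 201.25*I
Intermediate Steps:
Q = -1 (Q = 4/(-4) = 4*(-1/4) = -1)
l(s) = -7 + s**2 + 11*s
x = -1
n(w) = 7 - w (n(w) = -(-7 + w) = 7 - w)
sqrt(n(l(1)) - 40505) = sqrt((7 - (-7 + 1**2 + 11*1)) - 40505) = sqrt((7 - (-7 + 1 + 11)) - 40505) = sqrt((7 - 1*5) - 40505) = sqrt((7 - 5) - 40505) = sqrt(2 - 40505) = sqrt(-40503) = I*sqrt(40503)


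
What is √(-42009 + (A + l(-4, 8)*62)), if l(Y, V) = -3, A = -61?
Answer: 4*I*√2641 ≈ 205.56*I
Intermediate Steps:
√(-42009 + (A + l(-4, 8)*62)) = √(-42009 + (-61 - 3*62)) = √(-42009 + (-61 - 186)) = √(-42009 - 247) = √(-42256) = 4*I*√2641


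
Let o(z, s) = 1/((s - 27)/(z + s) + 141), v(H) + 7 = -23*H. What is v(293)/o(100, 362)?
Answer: -220853921/231 ≈ -9.5608e+5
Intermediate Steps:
v(H) = -7 - 23*H
o(z, s) = 1/(141 + (-27 + s)/(s + z)) (o(z, s) = 1/((-27 + s)/(s + z) + 141) = 1/(141 + (-27 + s)/(s + z)))
v(293)/o(100, 362) = (-7 - 23*293)/(((362 + 100)/(-27 + 141*100 + 142*362))) = (-7 - 6739)/((462/(-27 + 14100 + 51404))) = -6746/(462/65477) = -6746/((1/65477)*462) = -6746/462/65477 = -6746*65477/462 = -220853921/231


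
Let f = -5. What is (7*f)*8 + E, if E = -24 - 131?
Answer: -435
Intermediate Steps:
E = -155
(7*f)*8 + E = (7*(-5))*8 - 155 = -35*8 - 155 = -280 - 155 = -435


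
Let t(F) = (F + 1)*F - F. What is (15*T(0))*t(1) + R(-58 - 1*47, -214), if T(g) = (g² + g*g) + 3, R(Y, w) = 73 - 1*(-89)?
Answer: 207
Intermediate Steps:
R(Y, w) = 162 (R(Y, w) = 73 + 89 = 162)
t(F) = -F + F*(1 + F) (t(F) = (1 + F)*F - F = F*(1 + F) - F = -F + F*(1 + F))
T(g) = 3 + 2*g² (T(g) = (g² + g²) + 3 = 2*g² + 3 = 3 + 2*g²)
(15*T(0))*t(1) + R(-58 - 1*47, -214) = (15*(3 + 2*0²))*1² + 162 = (15*(3 + 2*0))*1 + 162 = (15*(3 + 0))*1 + 162 = (15*3)*1 + 162 = 45*1 + 162 = 45 + 162 = 207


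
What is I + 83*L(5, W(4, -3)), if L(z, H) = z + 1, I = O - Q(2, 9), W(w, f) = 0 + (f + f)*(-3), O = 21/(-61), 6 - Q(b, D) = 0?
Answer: 29991/61 ≈ 491.66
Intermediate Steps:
Q(b, D) = 6 (Q(b, D) = 6 - 1*0 = 6 + 0 = 6)
O = -21/61 (O = 21*(-1/61) = -21/61 ≈ -0.34426)
W(w, f) = -6*f (W(w, f) = 0 + (2*f)*(-3) = 0 - 6*f = -6*f)
I = -387/61 (I = -21/61 - 1*6 = -21/61 - 6 = -387/61 ≈ -6.3443)
L(z, H) = 1 + z
I + 83*L(5, W(4, -3)) = -387/61 + 83*(1 + 5) = -387/61 + 83*6 = -387/61 + 498 = 29991/61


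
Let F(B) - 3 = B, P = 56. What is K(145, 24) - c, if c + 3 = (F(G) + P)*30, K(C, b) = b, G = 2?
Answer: -1803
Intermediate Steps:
F(B) = 3 + B
c = 1827 (c = -3 + ((3 + 2) + 56)*30 = -3 + (5 + 56)*30 = -3 + 61*30 = -3 + 1830 = 1827)
K(145, 24) - c = 24 - 1*1827 = 24 - 1827 = -1803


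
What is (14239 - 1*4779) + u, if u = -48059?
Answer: -38599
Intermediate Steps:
(14239 - 1*4779) + u = (14239 - 1*4779) - 48059 = (14239 - 4779) - 48059 = 9460 - 48059 = -38599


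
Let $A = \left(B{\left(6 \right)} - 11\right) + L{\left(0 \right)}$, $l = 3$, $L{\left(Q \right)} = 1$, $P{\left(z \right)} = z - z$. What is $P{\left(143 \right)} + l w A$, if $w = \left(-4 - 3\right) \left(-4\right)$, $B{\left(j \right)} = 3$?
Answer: $-588$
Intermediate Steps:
$P{\left(z \right)} = 0$
$w = 28$ ($w = \left(-7\right) \left(-4\right) = 28$)
$A = -7$ ($A = \left(3 - 11\right) + 1 = -8 + 1 = -7$)
$P{\left(143 \right)} + l w A = 0 + 3 \cdot 28 \left(-7\right) = 0 + 84 \left(-7\right) = 0 - 588 = -588$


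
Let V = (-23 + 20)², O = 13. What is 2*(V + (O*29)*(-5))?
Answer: -3752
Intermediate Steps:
V = 9 (V = (-3)² = 9)
2*(V + (O*29)*(-5)) = 2*(9 + (13*29)*(-5)) = 2*(9 + 377*(-5)) = 2*(9 - 1885) = 2*(-1876) = -3752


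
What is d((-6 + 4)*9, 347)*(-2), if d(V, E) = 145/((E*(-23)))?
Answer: 290/7981 ≈ 0.036336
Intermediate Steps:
d(V, E) = -145/(23*E) (d(V, E) = 145/((-23*E)) = 145*(-1/(23*E)) = -145/(23*E))
d((-6 + 4)*9, 347)*(-2) = -145/23/347*(-2) = -145/23*1/347*(-2) = -145/7981*(-2) = 290/7981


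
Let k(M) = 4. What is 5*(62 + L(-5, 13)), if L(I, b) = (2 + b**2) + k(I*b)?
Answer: 1185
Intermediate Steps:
L(I, b) = 6 + b**2 (L(I, b) = (2 + b**2) + 4 = 6 + b**2)
5*(62 + L(-5, 13)) = 5*(62 + (6 + 13**2)) = 5*(62 + (6 + 169)) = 5*(62 + 175) = 5*237 = 1185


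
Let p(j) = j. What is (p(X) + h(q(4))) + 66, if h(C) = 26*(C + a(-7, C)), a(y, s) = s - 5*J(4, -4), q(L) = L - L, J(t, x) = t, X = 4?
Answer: -450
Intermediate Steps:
q(L) = 0
a(y, s) = -20 + s (a(y, s) = s - 5*4 = s - 20 = -20 + s)
h(C) = -520 + 52*C (h(C) = 26*(C + (-20 + C)) = 26*(-20 + 2*C) = -520 + 52*C)
(p(X) + h(q(4))) + 66 = (4 + (-520 + 52*0)) + 66 = (4 + (-520 + 0)) + 66 = (4 - 520) + 66 = -516 + 66 = -450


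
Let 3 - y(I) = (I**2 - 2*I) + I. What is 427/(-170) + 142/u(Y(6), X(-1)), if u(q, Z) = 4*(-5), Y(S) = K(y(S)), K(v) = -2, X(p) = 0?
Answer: -817/85 ≈ -9.6118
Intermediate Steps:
y(I) = 3 + I - I**2 (y(I) = 3 - ((I**2 - 2*I) + I) = 3 - (I**2 - I) = 3 + (I - I**2) = 3 + I - I**2)
Y(S) = -2
u(q, Z) = -20
427/(-170) + 142/u(Y(6), X(-1)) = 427/(-170) + 142/(-20) = 427*(-1/170) + 142*(-1/20) = -427/170 - 71/10 = -817/85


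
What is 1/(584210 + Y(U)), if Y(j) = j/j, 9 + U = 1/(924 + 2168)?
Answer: 1/584211 ≈ 1.7117e-6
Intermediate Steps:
U = -27827/3092 (U = -9 + 1/(924 + 2168) = -9 + 1/3092 = -27827/3092 ≈ -8.9997)
Y(j) = 1
1/(584210 + Y(U)) = 1/(584210 + 1) = 1/584211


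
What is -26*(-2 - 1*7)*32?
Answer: 7488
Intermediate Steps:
-26*(-2 - 1*7)*32 = -26*(-2 - 7)*32 = -26*(-9)*32 = 234*32 = 7488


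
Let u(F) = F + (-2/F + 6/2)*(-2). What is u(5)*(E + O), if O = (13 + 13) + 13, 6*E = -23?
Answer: -211/30 ≈ -7.0333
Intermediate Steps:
E = -23/6 (E = (1/6)*(-23) = -23/6 ≈ -3.8333)
O = 39 (O = 26 + 13 = 39)
u(F) = -6 + F + 4/F (u(F) = F + (-2/F + 6*(1/2))*(-2) = F + (-2/F + 3)*(-2) = F + (3 - 2/F)*(-2) = F + (-6 + 4/F) = -6 + F + 4/F)
u(5)*(E + O) = (-6 + 5 + 4/5)*(-23/6 + 39) = (-6 + 5 + 4*(1/5))*(211/6) = (-6 + 5 + 4/5)*(211/6) = -1/5*211/6 = -211/30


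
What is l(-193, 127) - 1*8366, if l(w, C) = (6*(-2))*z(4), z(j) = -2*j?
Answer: -8270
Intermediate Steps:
l(w, C) = 96 (l(w, C) = (6*(-2))*(-2*4) = -12*(-8) = 96)
l(-193, 127) - 1*8366 = 96 - 1*8366 = 96 - 8366 = -8270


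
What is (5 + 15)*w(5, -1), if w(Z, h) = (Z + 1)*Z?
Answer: 600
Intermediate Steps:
w(Z, h) = Z*(1 + Z) (w(Z, h) = (1 + Z)*Z = Z*(1 + Z))
(5 + 15)*w(5, -1) = (5 + 15)*(5*(1 + 5)) = 20*(5*6) = 20*30 = 600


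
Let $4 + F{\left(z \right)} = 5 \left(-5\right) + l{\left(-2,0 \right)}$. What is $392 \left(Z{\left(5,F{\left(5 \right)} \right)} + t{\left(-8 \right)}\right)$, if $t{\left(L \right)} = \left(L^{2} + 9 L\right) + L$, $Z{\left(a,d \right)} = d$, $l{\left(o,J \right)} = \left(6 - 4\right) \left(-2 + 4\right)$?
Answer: $-16072$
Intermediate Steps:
$l{\left(o,J \right)} = 4$ ($l{\left(o,J \right)} = 2 \cdot 2 = 4$)
$F{\left(z \right)} = -25$ ($F{\left(z \right)} = -4 + \left(5 \left(-5\right) + 4\right) = -4 + \left(-25 + 4\right) = -4 - 21 = -25$)
$t{\left(L \right)} = L^{2} + 10 L$
$392 \left(Z{\left(5,F{\left(5 \right)} \right)} + t{\left(-8 \right)}\right) = 392 \left(-25 - 8 \left(10 - 8\right)\right) = 392 \left(-25 - 16\right) = 392 \left(-41\right) = -16072$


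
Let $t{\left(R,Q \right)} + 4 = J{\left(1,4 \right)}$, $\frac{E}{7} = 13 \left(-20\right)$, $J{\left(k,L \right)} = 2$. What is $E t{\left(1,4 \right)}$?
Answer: $3640$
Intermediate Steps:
$E = -1820$ ($E = 7 \cdot 13 \left(-20\right) = 7 \left(-260\right) = -1820$)
$t{\left(R,Q \right)} = -2$ ($t{\left(R,Q \right)} = -4 + 2 = -2$)
$E t{\left(1,4 \right)} = \left(-1820\right) \left(-2\right) = 3640$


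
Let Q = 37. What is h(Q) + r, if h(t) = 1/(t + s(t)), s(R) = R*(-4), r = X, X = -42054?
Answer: -4667995/111 ≈ -42054.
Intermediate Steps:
r = -42054
s(R) = -4*R
h(t) = -1/(3*t) (h(t) = 1/(t - 4*t) = 1/(-3*t) = -1/(3*t))
h(Q) + r = -⅓/37 - 42054 = -⅓*1/37 - 42054 = -1/111 - 42054 = -4667995/111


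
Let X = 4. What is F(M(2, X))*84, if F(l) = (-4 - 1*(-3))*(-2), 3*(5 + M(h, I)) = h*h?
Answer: 168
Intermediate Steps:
M(h, I) = -5 + h²/3 (M(h, I) = -5 + (h*h)/3 = -5 + h²/3)
F(l) = 2 (F(l) = (-4 + 3)*(-2) = -1*(-2) = 2)
F(M(2, X))*84 = 2*84 = 168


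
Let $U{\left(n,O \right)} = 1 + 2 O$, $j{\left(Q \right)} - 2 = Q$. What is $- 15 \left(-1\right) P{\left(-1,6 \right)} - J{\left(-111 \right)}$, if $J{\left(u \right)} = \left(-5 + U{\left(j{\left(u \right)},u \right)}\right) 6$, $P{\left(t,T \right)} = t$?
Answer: $1341$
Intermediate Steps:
$j{\left(Q \right)} = 2 + Q$
$J{\left(u \right)} = -24 + 12 u$ ($J{\left(u \right)} = \left(-5 + \left(1 + 2 u\right)\right) 6 = \left(-4 + 2 u\right) 6 = -24 + 12 u$)
$- 15 \left(-1\right) P{\left(-1,6 \right)} - J{\left(-111 \right)} = - 15 \left(-1\right) \left(-1\right) - \left(-24 + 12 \left(-111\right)\right) = - \left(-15\right) \left(-1\right) - \left(-24 - 1332\right) = \left(-1\right) 15 - -1356 = -15 + 1356 = 1341$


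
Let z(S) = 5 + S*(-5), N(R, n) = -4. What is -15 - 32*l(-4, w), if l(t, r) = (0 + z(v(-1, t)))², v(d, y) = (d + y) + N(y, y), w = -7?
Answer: -80015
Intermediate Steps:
v(d, y) = -4 + d + y (v(d, y) = (d + y) - 4 = -4 + d + y)
z(S) = 5 - 5*S
l(t, r) = (30 - 5*t)² (l(t, r) = (0 + (5 - 5*(-4 - 1 + t)))² = (0 + (5 - 5*(-5 + t)))² = (0 + (5 + (25 - 5*t)))² = (0 + (30 - 5*t))² = (30 - 5*t)²)
-15 - 32*l(-4, w) = -15 - 800*(-6 - 4)² = -15 - 800*(-10)² = -15 - 800*100 = -15 - 32*2500 = -15 - 80000 = -80015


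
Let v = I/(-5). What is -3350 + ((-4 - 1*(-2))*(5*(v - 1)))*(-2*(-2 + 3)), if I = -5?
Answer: -3350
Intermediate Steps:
v = 1 (v = -5/(-5) = -5*(-⅕) = 1)
-3350 + ((-4 - 1*(-2))*(5*(v - 1)))*(-2*(-2 + 3)) = -3350 + ((-4 - 1*(-2))*(5*(1 - 1)))*(-2*(-2 + 3)) = -3350 + ((-4 + 2)*(5*0))*(-2*1) = -3350 - 2*0*(-2) = -3350 + 0*(-2) = -3350 + 0 = -3350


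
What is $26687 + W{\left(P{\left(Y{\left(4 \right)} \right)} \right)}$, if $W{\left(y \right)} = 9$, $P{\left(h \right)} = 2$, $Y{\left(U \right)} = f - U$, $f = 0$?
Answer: $26696$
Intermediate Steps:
$Y{\left(U \right)} = - U$ ($Y{\left(U \right)} = 0 - U = - U$)
$26687 + W{\left(P{\left(Y{\left(4 \right)} \right)} \right)} = 26687 + 9 = 26696$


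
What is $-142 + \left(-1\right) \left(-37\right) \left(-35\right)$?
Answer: $-1437$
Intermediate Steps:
$-142 + \left(-1\right) \left(-37\right) \left(-35\right) = -142 + 37 \left(-35\right) = -142 - 1295 = -1437$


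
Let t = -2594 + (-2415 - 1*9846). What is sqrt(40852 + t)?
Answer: sqrt(25997) ≈ 161.24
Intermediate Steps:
t = -14855 (t = -2594 + (-2415 - 9846) = -2594 - 12261 = -14855)
sqrt(40852 + t) = sqrt(40852 - 14855) = sqrt(25997)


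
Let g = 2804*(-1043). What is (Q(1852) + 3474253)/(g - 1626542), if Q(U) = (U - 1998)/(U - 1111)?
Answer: -2574421327/3372375474 ≈ -0.76338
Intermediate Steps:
Q(U) = (-1998 + U)/(-1111 + U)
g = -2924572
(Q(1852) + 3474253)/(g - 1626542) = ((-1998 + 1852)/(-1111 + 1852) + 3474253)/(-2924572 - 1626542) = (-146/741 + 3474253)/(-4551114) = ((1/741)*(-146) + 3474253)*(-1/4551114) = (-146/741 + 3474253)*(-1/4551114) = (2574421327/741)*(-1/4551114) = -2574421327/3372375474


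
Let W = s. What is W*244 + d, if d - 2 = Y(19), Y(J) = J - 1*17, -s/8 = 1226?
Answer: -2393148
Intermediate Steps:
s = -9808 (s = -8*1226 = -9808)
Y(J) = -17 + J (Y(J) = J - 17 = -17 + J)
W = -9808
d = 4 (d = 2 + (-17 + 19) = 2 + 2 = 4)
W*244 + d = -9808*244 + 4 = -2393152 + 4 = -2393148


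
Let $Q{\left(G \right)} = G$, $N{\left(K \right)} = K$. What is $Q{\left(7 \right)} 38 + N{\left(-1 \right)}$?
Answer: $265$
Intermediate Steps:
$Q{\left(7 \right)} 38 + N{\left(-1 \right)} = 7 \cdot 38 - 1 = 266 - 1 = 265$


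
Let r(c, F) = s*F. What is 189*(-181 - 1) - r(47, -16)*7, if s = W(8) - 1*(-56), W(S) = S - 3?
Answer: -27566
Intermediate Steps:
W(S) = -3 + S
s = 61 (s = (-3 + 8) - 1*(-56) = 5 + 56 = 61)
r(c, F) = 61*F
189*(-181 - 1) - r(47, -16)*7 = 189*(-181 - 1) - 61*(-16)*7 = 189*(-182) - (-976)*7 = -34398 - 1*(-6832) = -34398 + 6832 = -27566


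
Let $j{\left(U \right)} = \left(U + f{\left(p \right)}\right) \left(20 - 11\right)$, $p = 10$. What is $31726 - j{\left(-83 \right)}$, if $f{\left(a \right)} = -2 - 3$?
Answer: $32518$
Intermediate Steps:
$f{\left(a \right)} = -5$ ($f{\left(a \right)} = -2 - 3 = -5$)
$j{\left(U \right)} = -45 + 9 U$ ($j{\left(U \right)} = \left(U - 5\right) \left(20 - 11\right) = \left(-5 + U\right) 9 = -45 + 9 U$)
$31726 - j{\left(-83 \right)} = 31726 - \left(-45 + 9 \left(-83\right)\right) = 31726 - \left(-45 - 747\right) = 31726 - -792 = 31726 + 792 = 32518$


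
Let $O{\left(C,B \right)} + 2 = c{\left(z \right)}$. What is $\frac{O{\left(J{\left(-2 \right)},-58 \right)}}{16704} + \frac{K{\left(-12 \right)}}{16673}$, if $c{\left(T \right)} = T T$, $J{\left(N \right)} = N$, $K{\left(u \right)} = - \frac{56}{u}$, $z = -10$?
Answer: $\frac{855953}{139252896} \approx 0.0061468$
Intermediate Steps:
$c{\left(T \right)} = T^{2}$
$O{\left(C,B \right)} = 98$ ($O{\left(C,B \right)} = -2 + \left(-10\right)^{2} = -2 + 100 = 98$)
$\frac{O{\left(J{\left(-2 \right)},-58 \right)}}{16704} + \frac{K{\left(-12 \right)}}{16673} = \frac{98}{16704} + \frac{\left(-56\right) \frac{1}{-12}}{16673} = 98 \cdot \frac{1}{16704} + \left(-56\right) \left(- \frac{1}{12}\right) \frac{1}{16673} = \frac{49}{8352} + \frac{14}{3} \cdot \frac{1}{16673} = \frac{49}{8352} + \frac{14}{50019} = \frac{855953}{139252896}$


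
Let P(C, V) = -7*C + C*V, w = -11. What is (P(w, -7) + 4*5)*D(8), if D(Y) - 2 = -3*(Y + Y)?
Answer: -8004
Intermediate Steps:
D(Y) = 2 - 6*Y (D(Y) = 2 - 3*(Y + Y) = 2 - 6*Y)
(P(w, -7) + 4*5)*D(8) = (-11*(-7 - 7) + 4*5)*(2 - 6*8) = (-11*(-14) + 20)*(2 - 48) = (154 + 20)*(-46) = 174*(-46) = -8004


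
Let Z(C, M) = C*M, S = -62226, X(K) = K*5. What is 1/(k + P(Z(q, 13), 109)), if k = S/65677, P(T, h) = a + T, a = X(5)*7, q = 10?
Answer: 65677/19969259 ≈ 0.0032889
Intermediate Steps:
X(K) = 5*K
a = 175 (a = (5*5)*7 = 25*7 = 175)
P(T, h) = 175 + T
k = -62226/65677 ≈ -0.94746
1/(k + P(Z(q, 13), 109)) = 1/(-62226/65677 + (175 + 10*13)) = 1/(-62226/65677 + (175 + 130)) = 1/(-62226/65677 + 305) = 1/(19969259/65677) = 65677/19969259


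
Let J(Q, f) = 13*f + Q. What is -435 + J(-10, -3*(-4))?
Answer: -289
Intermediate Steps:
J(Q, f) = Q + 13*f
-435 + J(-10, -3*(-4)) = -435 + (-10 + 13*(-3*(-4))) = -435 + (-10 + 13*12) = -435 + (-10 + 156) = -435 + 146 = -289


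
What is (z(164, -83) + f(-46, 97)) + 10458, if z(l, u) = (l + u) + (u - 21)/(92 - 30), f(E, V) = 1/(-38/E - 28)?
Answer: 204159912/19375 ≈ 10537.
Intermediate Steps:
f(E, V) = 1/(-28 - 38/E)
z(l, u) = -21/62 + l + 63*u/62 (z(l, u) = (l + u) + (-21 + u)/62 = (l + u) + (-21 + u)*(1/62) = (l + u) + (-21/62 + u/62) = -21/62 + l + 63*u/62)
(z(164, -83) + f(-46, 97)) + 10458 = ((-21/62 + 164 + (63/62)*(-83)) - 1*(-46)/(38 + 28*(-46))) + 10458 = ((-21/62 + 164 - 5229/62) - 1*(-46)/(38 - 1288)) + 10458 = (2459/31 - 1*(-46)/(-1250)) + 10458 = (2459/31 - 1*(-46)*(-1/1250)) + 10458 = (2459/31 - 23/625) + 10458 = 1536162/19375 + 10458 = 204159912/19375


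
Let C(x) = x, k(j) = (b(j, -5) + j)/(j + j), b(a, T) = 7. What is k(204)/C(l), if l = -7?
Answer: -211/2856 ≈ -0.073880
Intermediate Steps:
k(j) = (7 + j)/(2*j) (k(j) = (7 + j)/(j + j) = (7 + j)/((2*j)) = (7 + j)*(1/(2*j)) = (7 + j)/(2*j))
k(204)/C(l) = ((½)*(7 + 204)/204)/(-7) = ((½)*(1/204)*211)*(-⅐) = (211/408)*(-⅐) = -211/2856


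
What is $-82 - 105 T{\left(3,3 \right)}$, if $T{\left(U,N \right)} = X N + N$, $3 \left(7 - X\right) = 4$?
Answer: $-2182$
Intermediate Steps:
$X = \frac{17}{3}$ ($X = 7 - \frac{4}{3} = \frac{17}{3} \approx 5.6667$)
$T{\left(U,N \right)} = \frac{20 N}{3}$ ($T{\left(U,N \right)} = \frac{17 N}{3} + N = \frac{20 N}{3}$)
$-82 - 105 T{\left(3,3 \right)} = -82 - 105 \cdot \frac{20}{3} \cdot 3 = -82 - 2100 = -2182$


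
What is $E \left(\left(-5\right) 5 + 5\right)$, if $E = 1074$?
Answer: $-21480$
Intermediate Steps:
$E \left(\left(-5\right) 5 + 5\right) = 1074 \left(\left(-5\right) 5 + 5\right) = 1074 \left(-25 + 5\right) = 1074 \left(-20\right) = -21480$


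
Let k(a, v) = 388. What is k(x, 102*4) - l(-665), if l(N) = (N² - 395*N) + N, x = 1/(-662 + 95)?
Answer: -703847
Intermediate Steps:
x = -1/567 (x = 1/(-567) = -1/567 ≈ -0.0017637)
l(N) = N² - 394*N
k(x, 102*4) - l(-665) = 388 - (-665)*(-394 - 665) = 388 - (-665)*(-1059) = 388 - 1*704235 = 388 - 704235 = -703847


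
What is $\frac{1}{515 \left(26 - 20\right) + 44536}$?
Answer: $\frac{1}{47626} \approx 2.0997 \cdot 10^{-5}$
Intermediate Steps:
$\frac{1}{515 \left(26 - 20\right) + 44536} = \frac{1}{515 \cdot 6 + 44536} = \frac{1}{3090 + 44536} = \frac{1}{47626}$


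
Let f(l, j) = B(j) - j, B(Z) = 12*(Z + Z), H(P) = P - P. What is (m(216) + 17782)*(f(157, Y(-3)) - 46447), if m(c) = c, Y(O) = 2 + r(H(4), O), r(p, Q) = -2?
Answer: -835953106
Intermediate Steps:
H(P) = 0
B(Z) = 24*Z (B(Z) = 12*(2*Z) = 24*Z)
Y(O) = 0 (Y(O) = 2 - 2 = 0)
f(l, j) = 23*j (f(l, j) = 24*j - j = 23*j)
(m(216) + 17782)*(f(157, Y(-3)) - 46447) = (216 + 17782)*(23*0 - 46447) = 17998*(0 - 46447) = 17998*(-46447) = -835953106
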